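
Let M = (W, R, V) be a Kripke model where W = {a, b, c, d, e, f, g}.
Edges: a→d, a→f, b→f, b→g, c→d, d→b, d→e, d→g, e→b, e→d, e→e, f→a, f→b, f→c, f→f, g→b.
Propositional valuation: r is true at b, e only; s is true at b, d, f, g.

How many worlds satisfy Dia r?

4

Let φ = Dia r. Evaluate φ at each world:
  a (successors {d, f}): φ is false.
  b (successors {f, g}): φ is false.
  c (successors {d}): φ is false.
  d (successors {b, e, g}): φ is true.
  e (successors {b, d, e}): φ is true.
  f (successors {a, b, c, f}): φ is true.
  g (successors {b}): φ is true.
For instance, at d:
  At d: Dia r requires r at some successor in {b, e, g}.
    r holds at b, so Dia r is true at d.
Satisfying worlds: {d, e, f, g}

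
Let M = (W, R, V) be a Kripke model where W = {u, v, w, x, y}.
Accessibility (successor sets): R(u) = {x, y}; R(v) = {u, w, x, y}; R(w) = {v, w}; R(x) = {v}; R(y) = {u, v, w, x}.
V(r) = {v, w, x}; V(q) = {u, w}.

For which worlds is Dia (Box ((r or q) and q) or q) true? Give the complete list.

v, w, y

Let φ = Dia (Box ((r or q) and q) or q). Evaluate φ at each world:
  u (successors {x, y}): φ is false.
  v (successors {u, w, x, y}): φ is true.
  w (successors {v, w}): φ is true.
  x (successors {v}): φ is false.
  y (successors {u, v, w, x}): φ is true.
For instance, at u:
  At u: Dia (Box ((r or q) and q) or q) requires Box ((r or q) and q) or q at some successor in {x, y}.
    At x: Box ((r or q) and q) or q is false.
    At y: Box ((r or q) and q) or q is false.
  So Dia (Box ((r or q) and q) or q) is false at u.
Satisfying worlds: {v, w, y}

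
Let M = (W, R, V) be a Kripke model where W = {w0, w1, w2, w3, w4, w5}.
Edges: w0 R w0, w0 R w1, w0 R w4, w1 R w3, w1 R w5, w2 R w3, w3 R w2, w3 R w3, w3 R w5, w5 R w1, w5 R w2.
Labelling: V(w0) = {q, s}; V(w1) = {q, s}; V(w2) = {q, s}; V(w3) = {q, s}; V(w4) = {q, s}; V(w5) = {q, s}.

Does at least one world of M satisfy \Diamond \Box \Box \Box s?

Let φ = \Diamond \Box \Box \Box s. Evaluate φ at each world:
  w0 (successors {w0, w1, w4}): φ is true.
  w1 (successors {w3, w5}): φ is true.
  w2 (successors {w3}): φ is true.
  w3 (successors {w2, w3, w5}): φ is true.
  w4 (successors ∅): φ is false.
  w5 (successors {w1, w2}): φ is true.
Detail at w0 (witness):
  At w0: \Diamond \Box \Box \Box s requires \Box \Box \Box s at some successor in {w0, w1, w4}.
    \Box \Box \Box s holds at w0, so \Diamond \Box \Box \Box s is true at w0.
      At w0: \Box \Box \Box s requires \Box \Box s at every successor {w0, w1, w4}.
        At w0: \Box \Box s is true.
        At w1: \Box \Box s is true.
        At w4: \Box \Box s is true.
      So \Box \Box \Box s is true at w0.

Yes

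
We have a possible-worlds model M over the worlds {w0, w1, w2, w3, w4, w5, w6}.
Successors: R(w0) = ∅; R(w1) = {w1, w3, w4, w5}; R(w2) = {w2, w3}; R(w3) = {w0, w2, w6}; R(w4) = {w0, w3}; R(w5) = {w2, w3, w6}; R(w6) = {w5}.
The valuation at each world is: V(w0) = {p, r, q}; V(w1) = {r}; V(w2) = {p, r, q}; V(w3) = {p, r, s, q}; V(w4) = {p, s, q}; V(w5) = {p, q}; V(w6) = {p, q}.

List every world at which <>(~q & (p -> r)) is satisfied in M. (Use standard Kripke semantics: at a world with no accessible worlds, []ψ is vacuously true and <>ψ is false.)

Recall that <>ψ holds at a world iff ψ holds at some accessible world.
Let φ = <>(~q & (p -> r)). Evaluate φ at each world:
  w0 (successors ∅): φ is false.
  w1 (successors {w1, w3, w4, w5}): φ is true.
  w2 (successors {w2, w3}): φ is false.
  w3 (successors {w0, w2, w6}): φ is false.
  w4 (successors {w0, w3}): φ is false.
  w5 (successors {w2, w3, w6}): φ is false.
  w6 (successors {w5}): φ is false.
For instance, at w6:
  At w6: <>(~q & (p -> r)) requires ~q & (p -> r) at some successor in {w5}.
    At w5: ~q & (p -> r) is false.
  So <>(~q & (p -> r)) is false at w6.
Satisfying worlds: {w1}

w1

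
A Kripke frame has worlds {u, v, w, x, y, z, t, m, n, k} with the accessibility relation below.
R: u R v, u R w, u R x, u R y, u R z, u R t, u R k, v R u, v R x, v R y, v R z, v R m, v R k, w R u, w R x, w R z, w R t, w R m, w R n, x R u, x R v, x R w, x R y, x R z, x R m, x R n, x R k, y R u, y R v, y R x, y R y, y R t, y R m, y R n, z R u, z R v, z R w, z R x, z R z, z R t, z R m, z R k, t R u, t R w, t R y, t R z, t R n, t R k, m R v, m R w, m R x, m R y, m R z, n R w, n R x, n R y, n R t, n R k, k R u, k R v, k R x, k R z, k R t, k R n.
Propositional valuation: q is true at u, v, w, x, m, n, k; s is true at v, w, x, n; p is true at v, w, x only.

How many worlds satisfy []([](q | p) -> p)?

10

Let φ = []([](q | p) -> p). Evaluate φ at each world:
  u (successors {v, w, x, y, z, t, k}): φ is true.
  v (successors {u, x, y, z, m, k}): φ is true.
  w (successors {u, x, z, t, m, n}): φ is true.
  x (successors {u, v, w, y, z, m, n, k}): φ is true.
  y (successors {u, v, x, y, t, m, n}): φ is true.
  z (successors {u, v, w, x, z, t, m, k}): φ is true.
  t (successors {u, w, y, z, n, k}): φ is true.
  m (successors {v, w, x, y, z}): φ is true.
  n (successors {w, x, y, t, k}): φ is true.
  k (successors {u, v, x, z, t, n}): φ is true.
For instance, at z:
  At z: []([](q | p) -> p) requires [](q | p) -> p at every successor {u, v, w, x, z, t, m, k}.
    At u: [](q | p) -> p is true.
    At v: [](q | p) -> p is true.
    At w: [](q | p) -> p is true.
    At x: [](q | p) -> p is true.
    At z: [](q | p) -> p is true.
    At t: [](q | p) -> p is true.
    At m: [](q | p) -> p is true.
    At k: [](q | p) -> p is true.
  So []([](q | p) -> p) is true at z.
Satisfying worlds: {u, v, w, x, y, z, t, m, n, k}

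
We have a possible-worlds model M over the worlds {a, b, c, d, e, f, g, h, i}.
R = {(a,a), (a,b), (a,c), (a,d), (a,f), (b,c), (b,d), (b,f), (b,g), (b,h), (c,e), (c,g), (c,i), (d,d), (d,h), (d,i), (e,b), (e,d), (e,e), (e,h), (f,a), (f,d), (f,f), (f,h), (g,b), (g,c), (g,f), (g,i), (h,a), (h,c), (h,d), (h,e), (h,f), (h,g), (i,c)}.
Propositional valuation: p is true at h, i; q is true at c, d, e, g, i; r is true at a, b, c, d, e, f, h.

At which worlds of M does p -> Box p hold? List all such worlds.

Let φ = p -> Box p. Evaluate φ at each world:
  a (successors {a, b, c, d, f}): φ is true.
  b (successors {c, d, f, g, h}): φ is true.
  c (successors {e, g, i}): φ is true.
  d (successors {d, h, i}): φ is true.
  e (successors {b, d, e, h}): φ is true.
  f (successors {a, d, f, h}): φ is true.
  g (successors {b, c, f, i}): φ is true.
  h (successors {a, c, d, e, f, g}): φ is false.
  i (successors {c}): φ is false.
For instance, at h:
  At h: p is true, Box p is false, so p -> Box p is false.
    At h: Box p requires p at every successor {a, c, d, e, f, g}.
      p fails at a, so Box p is false at h.
Satisfying worlds: {a, b, c, d, e, f, g}

a, b, c, d, e, f, g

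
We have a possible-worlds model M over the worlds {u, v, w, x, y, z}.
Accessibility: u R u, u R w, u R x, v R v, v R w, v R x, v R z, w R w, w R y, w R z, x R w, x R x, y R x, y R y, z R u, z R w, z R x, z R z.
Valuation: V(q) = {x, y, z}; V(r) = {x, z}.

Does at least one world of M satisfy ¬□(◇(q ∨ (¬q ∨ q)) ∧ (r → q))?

Let φ = ¬□(◇(q ∨ (¬q ∨ q)) ∧ (r → q)). Evaluate φ at each world:
  u (successors {u, w, x}): φ is false.
  v (successors {v, w, x, z}): φ is false.
  w (successors {w, y, z}): φ is false.
  x (successors {w, x}): φ is false.
  y (successors {x, y}): φ is false.
  z (successors {u, w, x, z}): φ is false.
For instance, at u:
  At u: □(◇(q ∨ (¬q ∨ q)) ∧ (r → q)) is true, so ¬□(◇(q ∨ (¬q ∨ q)) ∧ (r → q)) is false.
    At u: □(◇(q ∨ (¬q ∨ q)) ∧ (r → q)) requires ◇(q ∨ (¬q ∨ q)) ∧ (r → q) at every successor {u, w, x}.
      At u: ◇(q ∨ (¬q ∨ q)) ∧ (r → q) is true.
      At w: ◇(q ∨ (¬q ∨ q)) ∧ (r → q) is true.
      At x: ◇(q ∨ (¬q ∨ q)) ∧ (r → q) is true.
    So □(◇(q ∨ (¬q ∨ q)) ∧ (r → q)) is true at u.

No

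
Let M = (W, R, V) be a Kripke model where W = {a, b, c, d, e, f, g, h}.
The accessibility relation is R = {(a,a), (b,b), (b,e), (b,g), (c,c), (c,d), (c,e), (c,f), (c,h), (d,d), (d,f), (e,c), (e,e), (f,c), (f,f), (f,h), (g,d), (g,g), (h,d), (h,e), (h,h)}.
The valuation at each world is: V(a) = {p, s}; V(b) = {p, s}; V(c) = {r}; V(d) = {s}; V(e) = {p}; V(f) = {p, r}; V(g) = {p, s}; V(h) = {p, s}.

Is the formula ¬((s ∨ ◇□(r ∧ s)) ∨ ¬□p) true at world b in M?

No

Recall that □ψ holds at a world iff ψ holds at every accessible world, and ◇ψ holds iff ψ holds at some accessible world.
At b: (s ∨ ◇□(r ∧ s)) ∨ ¬□p is true, so ¬((s ∨ ◇□(r ∧ s)) ∨ ¬□p) is false.
  At b: s ∨ ◇□(r ∧ s) is true, ¬□p is false, so (s ∨ ◇□(r ∧ s)) ∨ ¬□p is true.
    At b: s is true, ◇□(r ∧ s) is false, so s ∨ ◇□(r ∧ s) is true.
      At b: ◇□(r ∧ s) requires □(r ∧ s) at some successor in {b, e, g}.
        At b: □(r ∧ s) is false.
        At e: □(r ∧ s) is false.
        At g: □(r ∧ s) is false.
      So ◇□(r ∧ s) is false at b.
    At b: □p is true, so ¬□p is false.
      At b: □p requires p at every successor {b, e, g}.
        At b: p is true.
        At e: p is true.
        At g: p is true.
      So □p is true at b.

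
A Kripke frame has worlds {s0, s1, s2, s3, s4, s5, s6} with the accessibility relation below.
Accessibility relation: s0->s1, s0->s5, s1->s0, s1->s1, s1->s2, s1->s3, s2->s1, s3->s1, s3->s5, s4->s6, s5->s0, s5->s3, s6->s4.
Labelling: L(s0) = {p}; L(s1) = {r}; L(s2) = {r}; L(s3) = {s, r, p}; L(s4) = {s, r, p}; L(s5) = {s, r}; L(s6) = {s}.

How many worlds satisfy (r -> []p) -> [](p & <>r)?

Recall that []ψ holds at a world iff ψ holds at every accessible world, and <>ψ holds iff ψ holds at some accessible world.
Let φ = (r -> []p) -> [](p & <>r). Evaluate φ at each world:
  s0 (successors {s1, s5}): φ is false.
  s1 (successors {s0, s1, s2, s3}): φ is true.
  s2 (successors {s1}): φ is true.
  s3 (successors {s1, s5}): φ is true.
  s4 (successors {s6}): φ is true.
  s5 (successors {s0, s3}): φ is true.
  s6 (successors {s4}): φ is false.
For instance, at s4:
  At s4: r -> []p is false, [](p & <>r) is false, so (r -> []p) -> [](p & <>r) is true.
    At s4: r is true, []p is false, so r -> []p is false.
      At s4: []p requires p at every successor {s6}.
        p fails at s6, so []p is false at s4.
    At s4: [](p & <>r) requires p & <>r at every successor {s6}.
      p & <>r fails at s6, so [](p & <>r) is false at s4.
Satisfying worlds: {s1, s2, s3, s4, s5}

5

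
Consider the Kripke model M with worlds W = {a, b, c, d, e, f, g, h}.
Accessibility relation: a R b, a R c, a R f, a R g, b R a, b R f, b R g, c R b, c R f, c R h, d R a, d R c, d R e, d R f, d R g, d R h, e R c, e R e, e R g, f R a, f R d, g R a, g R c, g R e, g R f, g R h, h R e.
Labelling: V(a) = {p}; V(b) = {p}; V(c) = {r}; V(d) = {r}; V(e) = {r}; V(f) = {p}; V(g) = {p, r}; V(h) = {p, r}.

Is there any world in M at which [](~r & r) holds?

Let φ = [](~r & r). Evaluate φ at each world:
  a (successors {b, c, f, g}): φ is false.
  b (successors {a, f, g}): φ is false.
  c (successors {b, f, h}): φ is false.
  d (successors {a, c, e, f, g, h}): φ is false.
  e (successors {c, e, g}): φ is false.
  f (successors {a, d}): φ is false.
  g (successors {a, c, e, f, h}): φ is false.
  h (successors {e}): φ is false.
For instance, at f:
  At f: [](~r & r) requires ~r & r at every successor {a, d}.
    ~r & r fails at a, so [](~r & r) is false at f.

No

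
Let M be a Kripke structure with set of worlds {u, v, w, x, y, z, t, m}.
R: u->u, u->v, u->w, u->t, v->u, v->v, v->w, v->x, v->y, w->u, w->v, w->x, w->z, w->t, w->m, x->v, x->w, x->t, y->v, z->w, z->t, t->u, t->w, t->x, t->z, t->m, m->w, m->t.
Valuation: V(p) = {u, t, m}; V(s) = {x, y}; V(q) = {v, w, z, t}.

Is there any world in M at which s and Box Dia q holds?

Yes

Let φ = s and Box Dia q. Evaluate φ at each world:
  u (successors {u, v, w, t}): φ is false.
  v (successors {u, v, w, x, y}): φ is false.
  w (successors {u, v, x, z, t, m}): φ is false.
  x (successors {v, w, t}): φ is true.
  y (successors {v}): φ is true.
  z (successors {w, t}): φ is false.
  t (successors {u, w, x, z, m}): φ is false.
  m (successors {w, t}): φ is false.
Detail at x (witness):
  At x: s is true, Box Dia q is true, so s and Box Dia q is true.
    At x: Box Dia q requires Dia q at every successor {v, w, t}.
      At v: Dia q is true.
      At w: Dia q is true.
      At t: Dia q is true.
    So Box Dia q is true at x.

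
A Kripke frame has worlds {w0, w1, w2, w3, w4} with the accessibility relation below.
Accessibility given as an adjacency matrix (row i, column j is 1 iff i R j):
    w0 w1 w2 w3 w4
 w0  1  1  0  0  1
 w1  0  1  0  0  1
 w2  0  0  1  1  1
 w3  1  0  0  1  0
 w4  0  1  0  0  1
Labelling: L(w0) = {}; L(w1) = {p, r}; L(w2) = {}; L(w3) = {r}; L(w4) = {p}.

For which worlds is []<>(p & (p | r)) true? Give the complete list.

Let φ = []<>(p & (p | r)). Evaluate φ at each world:
  w0 (successors {w0, w1, w4}): φ is true.
  w1 (successors {w1, w4}): φ is true.
  w2 (successors {w2, w3, w4}): φ is false.
  w3 (successors {w0, w3}): φ is false.
  w4 (successors {w1, w4}): φ is true.
For instance, at w0:
  At w0: []<>(p & (p | r)) requires <>(p & (p | r)) at every successor {w0, w1, w4}.
      At w0: <>(p & (p | r)) requires p & (p | r) at some successor in {w0, w1, w4}.
        p & (p | r) holds at w1, so <>(p & (p | r)) is true at w0.
      At w1: <>(p & (p | r)) requires p & (p | r) at some successor in {w1, w4}.
        p & (p | r) holds at w1, so <>(p & (p | r)) is true at w1.
      At w4: <>(p & (p | r)) requires p & (p | r) at some successor in {w1, w4}.
        p & (p | r) holds at w1, so <>(p & (p | r)) is true at w4.
  So []<>(p & (p | r)) is true at w0.
Satisfying worlds: {w0, w1, w4}

w0, w1, w4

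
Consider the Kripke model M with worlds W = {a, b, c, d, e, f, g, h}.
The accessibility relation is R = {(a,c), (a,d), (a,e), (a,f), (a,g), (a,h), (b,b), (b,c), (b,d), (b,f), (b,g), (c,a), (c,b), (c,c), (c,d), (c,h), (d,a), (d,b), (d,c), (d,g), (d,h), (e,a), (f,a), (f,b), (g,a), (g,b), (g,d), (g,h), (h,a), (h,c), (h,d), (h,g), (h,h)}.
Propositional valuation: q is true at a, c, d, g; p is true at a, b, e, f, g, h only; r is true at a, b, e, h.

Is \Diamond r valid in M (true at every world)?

Yes

Recall that \Diamond ψ holds at a world iff ψ holds at some accessible world.
Let φ = \Diamond r. Evaluate φ at each world:
  a (successors {c, d, e, f, g, h}): φ is true.
  b (successors {b, c, d, f, g}): φ is true.
  c (successors {a, b, c, d, h}): φ is true.
  d (successors {a, b, c, g, h}): φ is true.
  e (successors {a}): φ is true.
  f (successors {a, b}): φ is true.
  g (successors {a, b, d, h}): φ is true.
  h (successors {a, c, d, g, h}): φ is true.
For instance, at d:
  At d: \Diamond r requires r at some successor in {a, b, c, g, h}.
    r holds at a, so \Diamond r is true at d.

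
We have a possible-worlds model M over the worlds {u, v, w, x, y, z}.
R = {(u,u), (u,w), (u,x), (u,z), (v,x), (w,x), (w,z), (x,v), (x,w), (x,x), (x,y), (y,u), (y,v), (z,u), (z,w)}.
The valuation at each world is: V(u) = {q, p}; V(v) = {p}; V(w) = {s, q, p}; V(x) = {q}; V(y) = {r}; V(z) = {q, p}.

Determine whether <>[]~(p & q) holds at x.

Yes

At x: <>[]~(p & q) requires []~(p & q) at some successor in {v, w, x, y}.
  []~(p & q) holds at v, so <>[]~(p & q) is true at x.
    At v: []~(p & q) requires ~(p & q) at every successor {x}.
      At x: ~(p & q) is true.
    So []~(p & q) is true at v.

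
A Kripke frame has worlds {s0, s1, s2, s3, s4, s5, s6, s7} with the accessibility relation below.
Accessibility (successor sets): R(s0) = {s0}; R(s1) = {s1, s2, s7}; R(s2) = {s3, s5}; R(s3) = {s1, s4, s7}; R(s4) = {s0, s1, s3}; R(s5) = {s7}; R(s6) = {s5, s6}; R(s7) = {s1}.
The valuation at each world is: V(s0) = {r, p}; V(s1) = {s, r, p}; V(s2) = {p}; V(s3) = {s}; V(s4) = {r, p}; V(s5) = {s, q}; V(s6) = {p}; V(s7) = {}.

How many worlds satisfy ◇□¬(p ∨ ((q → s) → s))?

2

Recall that □ψ holds at a world iff ψ holds at every accessible world, and ◇ψ holds iff ψ holds at some accessible world.
Let φ = ◇□¬(p ∨ ((q → s) → s)). Evaluate φ at each world:
  s0 (successors {s0}): φ is false.
  s1 (successors {s1, s2, s7}): φ is false.
  s2 (successors {s3, s5}): φ is true.
  s3 (successors {s1, s4, s7}): φ is false.
  s4 (successors {s0, s1, s3}): φ is false.
  s5 (successors {s7}): φ is false.
  s6 (successors {s5, s6}): φ is true.
  s7 (successors {s1}): φ is false.
For instance, at s4:
  At s4: ◇□¬(p ∨ ((q → s) → s)) requires □¬(p ∨ ((q → s) → s)) at some successor in {s0, s1, s3}.
    At s0: □¬(p ∨ ((q → s) → s)) is false.
    At s1: □¬(p ∨ ((q → s) → s)) is false.
    At s3: □¬(p ∨ ((q → s) → s)) is false.
  So ◇□¬(p ∨ ((q → s) → s)) is false at s4.
Satisfying worlds: {s2, s6}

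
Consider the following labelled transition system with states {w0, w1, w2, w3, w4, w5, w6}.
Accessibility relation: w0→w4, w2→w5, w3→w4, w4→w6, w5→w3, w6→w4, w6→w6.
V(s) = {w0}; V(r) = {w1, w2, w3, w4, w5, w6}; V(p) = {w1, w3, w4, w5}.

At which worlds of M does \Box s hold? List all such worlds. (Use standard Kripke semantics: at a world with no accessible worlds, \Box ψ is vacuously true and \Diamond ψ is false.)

w1

Let φ = \Box s. Evaluate φ at each world:
  w0 (successors {w4}): φ is false.
  w1 (successors ∅): φ is true.
  w2 (successors {w5}): φ is false.
  w3 (successors {w4}): φ is false.
  w4 (successors {w6}): φ is false.
  w5 (successors {w3}): φ is false.
  w6 (successors {w4, w6}): φ is false.
For instance, at w2:
  At w2: \Box s requires s at every successor {w5}.
    s fails at w5, so \Box s is false at w2.
Satisfying worlds: {w1}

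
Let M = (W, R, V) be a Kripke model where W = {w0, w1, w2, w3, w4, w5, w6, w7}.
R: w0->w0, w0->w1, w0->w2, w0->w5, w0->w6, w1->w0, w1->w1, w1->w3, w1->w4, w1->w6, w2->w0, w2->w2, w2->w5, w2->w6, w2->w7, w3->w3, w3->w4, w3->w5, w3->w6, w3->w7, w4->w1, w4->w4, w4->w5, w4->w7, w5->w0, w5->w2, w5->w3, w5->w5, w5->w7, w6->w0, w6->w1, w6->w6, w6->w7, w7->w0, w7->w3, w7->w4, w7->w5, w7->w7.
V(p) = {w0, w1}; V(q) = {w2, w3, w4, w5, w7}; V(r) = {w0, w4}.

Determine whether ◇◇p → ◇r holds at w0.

Yes

Recall that ◇ψ holds at a world iff ψ holds at some accessible world.
At w0: ◇◇p is true, ◇r is true, so ◇◇p → ◇r is true.
  At w0: ◇◇p requires ◇p at some successor in {w0, w1, w2, w5, w6}.
    ◇p holds at w0, so ◇◇p is true at w0.
      At w0: ◇p requires p at some successor in {w0, w1, w2, w5, w6}.
        p holds at w0, so ◇p is true at w0.
  At w0: ◇r requires r at some successor in {w0, w1, w2, w5, w6}.
    r holds at w0, so ◇r is true at w0.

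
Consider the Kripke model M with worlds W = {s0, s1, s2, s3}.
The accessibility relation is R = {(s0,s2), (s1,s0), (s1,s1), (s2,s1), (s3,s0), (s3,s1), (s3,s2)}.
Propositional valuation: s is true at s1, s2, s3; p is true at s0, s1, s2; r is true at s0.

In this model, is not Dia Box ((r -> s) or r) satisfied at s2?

At s2: Dia Box ((r -> s) or r) is true, so not Dia Box ((r -> s) or r) is false.
  At s2: Dia Box ((r -> s) or r) requires Box ((r -> s) or r) at some successor in {s1}.
    Box ((r -> s) or r) holds at s1, so Dia Box ((r -> s) or r) is true at s2.
      At s1: Box ((r -> s) or r) requires (r -> s) or r at every successor {s0, s1}.
        At s0: (r -> s) or r is true.
        At s1: (r -> s) or r is true.
      So Box ((r -> s) or r) is true at s1.

No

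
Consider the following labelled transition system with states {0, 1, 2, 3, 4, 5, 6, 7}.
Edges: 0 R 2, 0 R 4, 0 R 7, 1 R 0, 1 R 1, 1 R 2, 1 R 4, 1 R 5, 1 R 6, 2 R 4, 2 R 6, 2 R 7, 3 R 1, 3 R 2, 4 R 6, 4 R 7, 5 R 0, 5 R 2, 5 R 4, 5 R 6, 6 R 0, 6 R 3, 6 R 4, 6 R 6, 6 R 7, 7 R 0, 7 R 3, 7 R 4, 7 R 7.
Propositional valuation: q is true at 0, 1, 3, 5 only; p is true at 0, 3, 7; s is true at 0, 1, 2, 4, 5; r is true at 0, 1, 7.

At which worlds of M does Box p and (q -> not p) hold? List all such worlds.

none

Let φ = Box p and (q -> not p). Evaluate φ at each world:
  0 (successors {2, 4, 7}): φ is false.
  1 (successors {0, 1, 2, 4, 5, 6}): φ is false.
  2 (successors {4, 6, 7}): φ is false.
  3 (successors {1, 2}): φ is false.
  4 (successors {6, 7}): φ is false.
  5 (successors {0, 2, 4, 6}): φ is false.
  6 (successors {0, 3, 4, 6, 7}): φ is false.
  7 (successors {0, 3, 4, 7}): φ is false.
For instance, at 7:
  At 7: Box p is false, q -> not p is true, so Box p and (q -> not p) is false.
    At 7: Box p requires p at every successor {0, 3, 4, 7}.
      p fails at 4, so Box p is false at 7.
Satisfying worlds: none.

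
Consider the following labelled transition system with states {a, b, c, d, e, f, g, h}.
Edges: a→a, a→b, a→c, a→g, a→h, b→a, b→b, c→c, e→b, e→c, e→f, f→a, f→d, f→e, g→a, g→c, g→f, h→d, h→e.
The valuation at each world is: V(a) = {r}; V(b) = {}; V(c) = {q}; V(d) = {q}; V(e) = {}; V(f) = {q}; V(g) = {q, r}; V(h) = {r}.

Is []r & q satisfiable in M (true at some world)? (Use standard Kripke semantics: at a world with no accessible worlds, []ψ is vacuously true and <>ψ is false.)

Yes

Recall that []ψ holds at a world iff ψ holds at every accessible world, and <>ψ holds iff ψ holds at some accessible world.
Let φ = []r & q. Evaluate φ at each world:
  a (successors {a, b, c, g, h}): φ is false.
  b (successors {a, b}): φ is false.
  c (successors {c}): φ is false.
  d (successors ∅): φ is true.
  e (successors {b, c, f}): φ is false.
  f (successors {a, d, e}): φ is false.
  g (successors {a, c, f}): φ is false.
  h (successors {d, e}): φ is false.
Detail at d (witness):
  At d: []r is true, q is true, so []r & q is true.
    At d: no accessible worlds, so []r holds vacuously.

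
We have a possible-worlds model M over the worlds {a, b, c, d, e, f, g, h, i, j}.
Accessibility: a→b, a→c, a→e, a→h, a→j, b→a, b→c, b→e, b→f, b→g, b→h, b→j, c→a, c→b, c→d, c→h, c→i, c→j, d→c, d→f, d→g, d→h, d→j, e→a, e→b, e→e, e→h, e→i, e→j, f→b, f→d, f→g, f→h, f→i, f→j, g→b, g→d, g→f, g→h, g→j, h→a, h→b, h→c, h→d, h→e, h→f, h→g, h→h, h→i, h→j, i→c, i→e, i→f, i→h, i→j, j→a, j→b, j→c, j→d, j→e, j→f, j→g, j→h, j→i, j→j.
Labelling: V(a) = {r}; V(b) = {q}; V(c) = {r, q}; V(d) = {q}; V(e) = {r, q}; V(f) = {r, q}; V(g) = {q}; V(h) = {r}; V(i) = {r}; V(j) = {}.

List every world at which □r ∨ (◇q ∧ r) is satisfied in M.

Let φ = □r ∨ (◇q ∧ r). Evaluate φ at each world:
  a (successors {b, c, e, h, j}): φ is true.
  b (successors {a, c, e, f, g, h, j}): φ is false.
  c (successors {a, b, d, h, i, j}): φ is true.
  d (successors {c, f, g, h, j}): φ is false.
  e (successors {a, b, e, h, i, j}): φ is true.
  f (successors {b, d, g, h, i, j}): φ is true.
  g (successors {b, d, f, h, j}): φ is false.
  h (successors {a, b, c, d, e, f, g, h, i, j}): φ is true.
  i (successors {c, e, f, h, j}): φ is true.
  j (successors {a, b, c, d, e, f, g, h, i, j}): φ is false.
For instance, at e:
  At e: □r is false, ◇q ∧ r is true, so □r ∨ (◇q ∧ r) is true.
    At e: □r requires r at every successor {a, b, e, h, i, j}.
      r fails at b, so □r is false at e.
    At e: ◇q is true, r is true, so ◇q ∧ r is true.
      At e: ◇q requires q at some successor in {a, b, e, h, i, j}.
        q holds at b, so ◇q is true at e.
Satisfying worlds: {a, c, e, f, h, i}

a, c, e, f, h, i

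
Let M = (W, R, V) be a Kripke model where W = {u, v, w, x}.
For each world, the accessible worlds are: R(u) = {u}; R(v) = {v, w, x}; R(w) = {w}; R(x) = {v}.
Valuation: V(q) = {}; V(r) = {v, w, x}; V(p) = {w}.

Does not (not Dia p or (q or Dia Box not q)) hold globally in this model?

Let φ = not (not Dia p or (q or Dia Box not q)). Evaluate φ at each world:
  u (successors {u}): φ is false.
  v (successors {v, w, x}): φ is false.
  w (successors {w}): φ is false.
  x (successors {v}): φ is false.
Detail at u (counterexample):
  At u: not Dia p or (q or Dia Box not q) is true, so not (not Dia p or (q or Dia Box not q)) is false.
    At u: not Dia p is true, q or Dia Box not q is true, so not Dia p or (q or Dia Box not q) is true.
      At u: Dia p is false, so not Dia p is true.
      At u: q is false, Dia Box not q is true, so q or Dia Box not q is true.

No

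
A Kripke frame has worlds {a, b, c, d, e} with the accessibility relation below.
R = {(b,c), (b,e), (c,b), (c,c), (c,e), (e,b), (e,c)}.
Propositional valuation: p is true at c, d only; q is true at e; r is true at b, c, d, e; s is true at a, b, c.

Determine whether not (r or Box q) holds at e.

At e: r or Box q is true, so not (r or Box q) is false.
  At e: r is true, Box q is false, so r or Box q is true.
    At e: Box q requires q at every successor {b, c}.
      q fails at b, so Box q is false at e.

No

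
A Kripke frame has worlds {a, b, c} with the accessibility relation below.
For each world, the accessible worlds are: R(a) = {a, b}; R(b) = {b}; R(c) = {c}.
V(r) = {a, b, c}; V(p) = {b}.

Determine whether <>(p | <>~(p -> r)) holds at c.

No

At c: <>(p | <>~(p -> r)) requires p | <>~(p -> r) at some successor in {c}.
  At c: p | <>~(p -> r) is false.
So <>(p | <>~(p -> r)) is false at c.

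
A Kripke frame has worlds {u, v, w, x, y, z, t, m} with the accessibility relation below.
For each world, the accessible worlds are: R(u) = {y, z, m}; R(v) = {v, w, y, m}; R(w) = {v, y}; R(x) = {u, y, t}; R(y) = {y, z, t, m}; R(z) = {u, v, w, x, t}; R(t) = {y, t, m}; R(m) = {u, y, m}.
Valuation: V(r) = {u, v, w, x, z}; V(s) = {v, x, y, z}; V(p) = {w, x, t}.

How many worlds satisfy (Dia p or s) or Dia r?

Recall that Dia ψ holds at a world iff ψ holds at some accessible world.
Let φ = (Dia p or s) or Dia r. Evaluate φ at each world:
  u (successors {y, z, m}): φ is true.
  v (successors {v, w, y, m}): φ is true.
  w (successors {v, y}): φ is true.
  x (successors {u, y, t}): φ is true.
  y (successors {y, z, t, m}): φ is true.
  z (successors {u, v, w, x, t}): φ is true.
  t (successors {y, t, m}): φ is true.
  m (successors {u, y, m}): φ is true.
For instance, at m:
  At m: Dia p or s is false, Dia r is true, so (Dia p or s) or Dia r is true.
    At m: Dia p is false, s is false, so Dia p or s is false.
      At m: Dia p requires p at some successor in {u, y, m}.
        At u: p is false.
        At y: p is false.
        At m: p is false.
      So Dia p is false at m.
    At m: Dia r requires r at some successor in {u, y, m}.
      r holds at u, so Dia r is true at m.
Satisfying worlds: {u, v, w, x, y, z, t, m}

8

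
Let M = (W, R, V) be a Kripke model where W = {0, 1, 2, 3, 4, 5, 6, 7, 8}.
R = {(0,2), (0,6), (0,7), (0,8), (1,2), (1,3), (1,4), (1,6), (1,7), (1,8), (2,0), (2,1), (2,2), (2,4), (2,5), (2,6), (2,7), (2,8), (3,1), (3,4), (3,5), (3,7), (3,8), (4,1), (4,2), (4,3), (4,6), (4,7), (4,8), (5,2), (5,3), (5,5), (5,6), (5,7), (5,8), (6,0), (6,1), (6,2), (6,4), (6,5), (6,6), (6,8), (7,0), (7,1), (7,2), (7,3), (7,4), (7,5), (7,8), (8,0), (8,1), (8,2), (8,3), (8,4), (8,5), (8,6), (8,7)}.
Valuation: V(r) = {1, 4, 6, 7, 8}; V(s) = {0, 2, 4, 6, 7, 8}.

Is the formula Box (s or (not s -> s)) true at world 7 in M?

Recall that Box ψ holds at a world iff ψ holds at every accessible world, and Dia ψ holds iff ψ holds at some accessible world.
At 7: Box (s or (not s -> s)) requires s or (not s -> s) at every successor {0, 1, 2, 3, 4, 5, 8}.
  s or (not s -> s) fails at 1, so Box (s or (not s -> s)) is false at 7.

No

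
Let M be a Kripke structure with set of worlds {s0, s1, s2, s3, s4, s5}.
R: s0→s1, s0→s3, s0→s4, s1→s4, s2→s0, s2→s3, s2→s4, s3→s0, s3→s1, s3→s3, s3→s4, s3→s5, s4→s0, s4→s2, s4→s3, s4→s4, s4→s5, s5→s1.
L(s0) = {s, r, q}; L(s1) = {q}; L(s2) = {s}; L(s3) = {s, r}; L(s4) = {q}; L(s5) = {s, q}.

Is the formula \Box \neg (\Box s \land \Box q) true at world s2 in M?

Recall that \Box ψ holds at a world iff ψ holds at every accessible world, and \Diamond ψ holds iff ψ holds at some accessible world.
At s2: \Box \neg (\Box s \land \Box q) requires \neg (\Box s \land \Box q) at every successor {s0, s3, s4}.
    At s0: \Box s \land \Box q is false, so \neg (\Box s \land \Box q) is true.
      At s0: \Box s is false, \Box q is false, so \Box s \land \Box q is false.
    At s3: \Box s \land \Box q is false, so \neg (\Box s \land \Box q) is true.
      At s3: \Box s is false, \Box q is false, so \Box s \land \Box q is false.
    At s4: \Box s \land \Box q is false, so \neg (\Box s \land \Box q) is true.
      At s4: \Box s is false, \Box q is false, so \Box s \land \Box q is false.
So \Box \neg (\Box s \land \Box q) is true at s2.

Yes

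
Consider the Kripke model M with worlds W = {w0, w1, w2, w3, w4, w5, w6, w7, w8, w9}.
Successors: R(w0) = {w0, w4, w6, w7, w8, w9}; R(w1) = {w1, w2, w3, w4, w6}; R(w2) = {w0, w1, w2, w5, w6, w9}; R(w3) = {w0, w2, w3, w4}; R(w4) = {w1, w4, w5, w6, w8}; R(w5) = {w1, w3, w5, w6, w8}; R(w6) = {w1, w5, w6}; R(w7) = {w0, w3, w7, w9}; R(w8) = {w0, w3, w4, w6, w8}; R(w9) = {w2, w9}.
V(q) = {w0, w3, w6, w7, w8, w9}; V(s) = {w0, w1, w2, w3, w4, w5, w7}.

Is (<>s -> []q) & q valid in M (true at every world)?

Let φ = (<>s -> []q) & q. Evaluate φ at each world:
  w0 (successors {w0, w4, w6, w7, w8, w9}): φ is false.
  w1 (successors {w1, w2, w3, w4, w6}): φ is false.
  w2 (successors {w0, w1, w2, w5, w6, w9}): φ is false.
  w3 (successors {w0, w2, w3, w4}): φ is false.
  w4 (successors {w1, w4, w5, w6, w8}): φ is false.
  w5 (successors {w1, w3, w5, w6, w8}): φ is false.
  w6 (successors {w1, w5, w6}): φ is false.
  w7 (successors {w0, w3, w7, w9}): φ is true.
  w8 (successors {w0, w3, w4, w6, w8}): φ is false.
  w9 (successors {w2, w9}): φ is false.
Detail at w0 (counterexample):
  At w0: <>s -> []q is false, q is true, so (<>s -> []q) & q is false.
    At w0: <>s is true, []q is false, so <>s -> []q is false.
      At w0: <>s requires s at some successor in {w0, w4, w6, w7, w8, w9}.
        s holds at w0, so <>s is true at w0.
      At w0: []q requires q at every successor {w0, w4, w6, w7, w8, w9}.
        q fails at w4, so []q is false at w0.

No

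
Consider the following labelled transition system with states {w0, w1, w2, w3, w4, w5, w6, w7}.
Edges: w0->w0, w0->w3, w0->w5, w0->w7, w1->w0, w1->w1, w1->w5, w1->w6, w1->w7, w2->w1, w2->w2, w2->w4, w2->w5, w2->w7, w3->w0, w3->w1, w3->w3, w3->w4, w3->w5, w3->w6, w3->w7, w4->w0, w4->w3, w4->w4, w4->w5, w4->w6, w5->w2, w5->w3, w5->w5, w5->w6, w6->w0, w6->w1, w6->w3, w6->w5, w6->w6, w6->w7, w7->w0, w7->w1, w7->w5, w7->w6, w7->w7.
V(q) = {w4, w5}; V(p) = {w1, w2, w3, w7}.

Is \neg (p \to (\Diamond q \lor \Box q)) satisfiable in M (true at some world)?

Recall that \Box ψ holds at a world iff ψ holds at every accessible world, and \Diamond ψ holds iff ψ holds at some accessible world.
Let φ = \neg (p \to (\Diamond q \lor \Box q)). Evaluate φ at each world:
  w0 (successors {w0, w3, w5, w7}): φ is false.
  w1 (successors {w0, w1, w5, w6, w7}): φ is false.
  w2 (successors {w1, w2, w4, w5, w7}): φ is false.
  w3 (successors {w0, w1, w3, w4, w5, w6, w7}): φ is false.
  w4 (successors {w0, w3, w4, w5, w6}): φ is false.
  w5 (successors {w2, w3, w5, w6}): φ is false.
  w6 (successors {w0, w1, w3, w5, w6, w7}): φ is false.
  w7 (successors {w0, w1, w5, w6, w7}): φ is false.
For instance, at w1:
  At w1: p \to (\Diamond q \lor \Box q) is true, so \neg (p \to (\Diamond q \lor \Box q)) is false.
    At w1: p is true, \Diamond q \lor \Box q is true, so p \to (\Diamond q \lor \Box q) is true.
      At w1: \Diamond q is true, \Box q is false, so \Diamond q \lor \Box q is true.

No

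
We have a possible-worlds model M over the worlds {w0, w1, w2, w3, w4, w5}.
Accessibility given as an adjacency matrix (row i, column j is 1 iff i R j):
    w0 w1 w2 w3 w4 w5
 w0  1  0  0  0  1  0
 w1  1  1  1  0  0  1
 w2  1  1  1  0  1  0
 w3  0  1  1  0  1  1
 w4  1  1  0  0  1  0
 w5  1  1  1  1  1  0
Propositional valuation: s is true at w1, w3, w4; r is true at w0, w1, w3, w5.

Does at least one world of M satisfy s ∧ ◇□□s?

No

Let φ = s ∧ ◇□□s. Evaluate φ at each world:
  w0 (successors {w0, w4}): φ is false.
  w1 (successors {w0, w1, w2, w5}): φ is false.
  w2 (successors {w0, w1, w2, w4}): φ is false.
  w3 (successors {w1, w2, w4, w5}): φ is false.
  w4 (successors {w0, w1, w4}): φ is false.
  w5 (successors {w0, w1, w2, w3, w4}): φ is false.
For instance, at w5:
  At w5: s is false, ◇□□s is false, so s ∧ ◇□□s is false.
    At w5: ◇□□s requires □□s at some successor in {w0, w1, w2, w3, w4}.
      At w0: □□s is false.
      At w1: □□s is false.
      At w2: □□s is false.
      At w3: □□s is false.
      At w4: □□s is false.
    So ◇□□s is false at w5.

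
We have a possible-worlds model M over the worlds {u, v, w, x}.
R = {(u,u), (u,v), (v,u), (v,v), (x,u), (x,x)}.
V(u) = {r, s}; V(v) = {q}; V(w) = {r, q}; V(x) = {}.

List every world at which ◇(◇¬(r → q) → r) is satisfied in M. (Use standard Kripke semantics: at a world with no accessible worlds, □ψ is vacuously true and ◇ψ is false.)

u, v, x

Recall that ◇ψ holds at a world iff ψ holds at some accessible world.
Let φ = ◇(◇¬(r → q) → r). Evaluate φ at each world:
  u (successors {u, v}): φ is true.
  v (successors {u, v}): φ is true.
  w (successors ∅): φ is false.
  x (successors {u, x}): φ is true.
For instance, at x:
  At x: ◇(◇¬(r → q) → r) requires ◇¬(r → q) → r at some successor in {u, x}.
    ◇¬(r → q) → r holds at u, so ◇(◇¬(r → q) → r) is true at x.
      At u: ◇¬(r → q) is true, r is true, so ◇¬(r → q) → r is true.
Satisfying worlds: {u, v, x}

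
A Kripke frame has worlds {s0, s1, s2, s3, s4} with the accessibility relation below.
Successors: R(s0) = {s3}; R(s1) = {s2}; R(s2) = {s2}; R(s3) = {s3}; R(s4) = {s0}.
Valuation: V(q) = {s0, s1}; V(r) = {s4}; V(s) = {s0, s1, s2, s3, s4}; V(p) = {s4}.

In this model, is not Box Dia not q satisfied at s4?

No

At s4: Box Dia not q is true, so not Box Dia not q is false.
  At s4: Box Dia not q requires Dia not q at every successor {s0}.
      At s0: Dia not q requires not q at some successor in {s3}.
        not q holds at s3, so Dia not q is true at s0.
  So Box Dia not q is true at s4.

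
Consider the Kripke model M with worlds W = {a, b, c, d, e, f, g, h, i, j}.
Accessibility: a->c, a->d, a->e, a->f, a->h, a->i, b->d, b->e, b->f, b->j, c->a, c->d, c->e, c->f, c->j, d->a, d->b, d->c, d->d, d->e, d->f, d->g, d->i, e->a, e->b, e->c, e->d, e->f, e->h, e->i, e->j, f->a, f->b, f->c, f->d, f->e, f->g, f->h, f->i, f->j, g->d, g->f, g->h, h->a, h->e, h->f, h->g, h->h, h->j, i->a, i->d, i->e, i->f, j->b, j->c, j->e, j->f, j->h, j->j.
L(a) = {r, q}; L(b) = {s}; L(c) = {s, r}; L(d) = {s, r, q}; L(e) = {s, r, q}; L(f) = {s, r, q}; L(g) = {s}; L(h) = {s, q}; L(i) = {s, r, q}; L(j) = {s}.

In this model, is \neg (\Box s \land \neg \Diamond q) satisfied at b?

Recall that \Box ψ holds at a world iff ψ holds at every accessible world, and \Diamond ψ holds iff ψ holds at some accessible world.
At b: \Box s \land \neg \Diamond q is false, so \neg (\Box s \land \neg \Diamond q) is true.
  At b: \Box s is true, \neg \Diamond q is false, so \Box s \land \neg \Diamond q is false.
    At b: \Box s requires s at every successor {d, e, f, j}.
      At d: s is true.
      At e: s is true.
      At f: s is true.
      At j: s is true.
    So \Box s is true at b.
    At b: \Diamond q is true, so \neg \Diamond q is false.
      At b: \Diamond q requires q at some successor in {d, e, f, j}.
        q holds at d, so \Diamond q is true at b.

Yes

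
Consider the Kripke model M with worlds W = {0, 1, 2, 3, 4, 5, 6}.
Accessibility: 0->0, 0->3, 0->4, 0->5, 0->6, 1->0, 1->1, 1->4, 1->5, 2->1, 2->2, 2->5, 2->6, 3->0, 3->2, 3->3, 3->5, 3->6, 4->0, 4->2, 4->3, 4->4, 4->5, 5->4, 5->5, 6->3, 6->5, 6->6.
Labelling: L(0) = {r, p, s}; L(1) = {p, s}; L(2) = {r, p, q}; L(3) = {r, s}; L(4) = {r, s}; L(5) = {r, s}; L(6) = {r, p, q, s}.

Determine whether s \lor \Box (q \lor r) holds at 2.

At 2: s is false, \Box (q \lor r) is false, so s \lor \Box (q \lor r) is false.
  At 2: \Box (q \lor r) requires q \lor r at every successor {1, 2, 5, 6}.
    q \lor r fails at 1, so \Box (q \lor r) is false at 2.

No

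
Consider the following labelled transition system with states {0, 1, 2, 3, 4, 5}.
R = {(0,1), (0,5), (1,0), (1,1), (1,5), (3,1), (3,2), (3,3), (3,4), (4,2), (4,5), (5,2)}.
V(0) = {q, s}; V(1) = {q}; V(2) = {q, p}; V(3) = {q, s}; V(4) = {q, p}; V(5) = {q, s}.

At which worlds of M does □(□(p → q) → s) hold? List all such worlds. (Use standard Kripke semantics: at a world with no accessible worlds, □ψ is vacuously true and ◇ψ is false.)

Recall that □ψ holds at a world iff ψ holds at every accessible world, and ◇ψ holds iff ψ holds at some accessible world.
Let φ = □(□(p → q) → s). Evaluate φ at each world:
  0 (successors {1, 5}): φ is false.
  1 (successors {0, 1, 5}): φ is false.
  2 (successors ∅): φ is true.
  3 (successors {1, 2, 3, 4}): φ is false.
  4 (successors {2, 5}): φ is false.
  5 (successors {2}): φ is false.
For instance, at 1:
  At 1: □(□(p → q) → s) requires □(p → q) → s at every successor {0, 1, 5}.
    □(p → q) → s fails at 1, so □(□(p → q) → s) is false at 1.
      At 1: □(p → q) is true, s is false, so □(p → q) → s is false.
Satisfying worlds: {2}

2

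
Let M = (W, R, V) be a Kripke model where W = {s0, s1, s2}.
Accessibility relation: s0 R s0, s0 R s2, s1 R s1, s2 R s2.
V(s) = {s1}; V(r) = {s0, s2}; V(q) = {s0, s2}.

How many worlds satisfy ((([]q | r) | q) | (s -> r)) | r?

Let φ = ((([]q | r) | q) | (s -> r)) | r. Evaluate φ at each world:
  s0 (successors {s0, s2}): φ is true.
  s1 (successors {s1}): φ is false.
  s2 (successors {s2}): φ is true.
For instance, at s0:
  At s0: (([]q | r) | q) | (s -> r) is true, r is true, so ((([]q | r) | q) | (s -> r)) | r is true.
    At s0: ([]q | r) | q is true, s -> r is true, so (([]q | r) | q) | (s -> r) is true.
      At s0: []q | r is true, q is true, so ([]q | r) | q is true.
Satisfying worlds: {s0, s2}

2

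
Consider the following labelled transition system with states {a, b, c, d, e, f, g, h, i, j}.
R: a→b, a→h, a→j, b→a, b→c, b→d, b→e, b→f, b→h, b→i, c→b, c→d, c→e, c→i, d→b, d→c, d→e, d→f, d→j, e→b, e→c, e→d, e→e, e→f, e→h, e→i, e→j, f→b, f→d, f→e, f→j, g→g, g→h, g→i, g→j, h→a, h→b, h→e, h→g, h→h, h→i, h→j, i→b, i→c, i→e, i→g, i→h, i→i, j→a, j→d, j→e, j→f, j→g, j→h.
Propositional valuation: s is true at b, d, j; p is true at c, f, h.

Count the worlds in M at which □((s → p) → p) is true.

1

Recall that □ψ holds at a world iff ψ holds at every accessible world, and ◇ψ holds iff ψ holds at some accessible world.
Let φ = □((s → p) → p). Evaluate φ at each world:
  a (successors {b, h, j}): φ is true.
  b (successors {a, c, d, e, f, h, i}): φ is false.
  c (successors {b, d, e, i}): φ is false.
  d (successors {b, c, e, f, j}): φ is false.
  e (successors {b, c, d, e, f, h, i, j}): φ is false.
  f (successors {b, d, e, j}): φ is false.
  g (successors {g, h, i, j}): φ is false.
  h (successors {a, b, e, g, h, i, j}): φ is false.
  i (successors {b, c, e, g, h, i}): φ is false.
  j (successors {a, d, e, f, g, h}): φ is false.
For instance, at h:
  At h: □((s → p) → p) requires (s → p) → p at every successor {a, b, e, g, h, i, j}.
    (s → p) → p fails at a, so □((s → p) → p) is false at h.
Satisfying worlds: {a}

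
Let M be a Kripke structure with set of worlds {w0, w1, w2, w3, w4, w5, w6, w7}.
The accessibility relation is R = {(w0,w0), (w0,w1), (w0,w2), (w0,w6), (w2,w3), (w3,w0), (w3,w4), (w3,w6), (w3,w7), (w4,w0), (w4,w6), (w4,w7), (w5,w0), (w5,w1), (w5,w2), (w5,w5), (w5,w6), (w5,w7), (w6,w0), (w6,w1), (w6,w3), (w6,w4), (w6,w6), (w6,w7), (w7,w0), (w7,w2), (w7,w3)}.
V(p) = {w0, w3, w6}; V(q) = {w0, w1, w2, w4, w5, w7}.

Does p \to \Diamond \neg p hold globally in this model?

Recall that \Diamond ψ holds at a world iff ψ holds at some accessible world.
Let φ = p \to \Diamond \neg p. Evaluate φ at each world:
  w0 (successors {w0, w1, w2, w6}): φ is true.
  w1 (successors ∅): φ is true.
  w2 (successors {w3}): φ is true.
  w3 (successors {w0, w4, w6, w7}): φ is true.
  w4 (successors {w0, w6, w7}): φ is true.
  w5 (successors {w0, w1, w2, w5, w6, w7}): φ is true.
  w6 (successors {w0, w1, w3, w4, w6, w7}): φ is true.
  w7 (successors {w0, w2, w3}): φ is true.
For instance, at w5:
  At w5: p is false, \Diamond \neg p is true, so p \to \Diamond \neg p is true.
    At w5: \Diamond \neg p requires \neg p at some successor in {w0, w1, w2, w5, w6, w7}.
      \neg p holds at w1, so \Diamond \neg p is true at w5.

Yes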